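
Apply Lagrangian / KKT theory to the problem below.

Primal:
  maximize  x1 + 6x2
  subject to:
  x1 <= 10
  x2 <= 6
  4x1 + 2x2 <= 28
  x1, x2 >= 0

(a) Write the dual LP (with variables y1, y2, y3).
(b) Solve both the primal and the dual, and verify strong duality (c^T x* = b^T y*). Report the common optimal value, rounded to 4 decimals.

The standard primal-dual pair for 'max c^T x s.t. A x <= b, x >= 0' is:
  Dual:  min b^T y  s.t.  A^T y >= c,  y >= 0.

So the dual LP is:
  minimize  10y1 + 6y2 + 28y3
  subject to:
    y1 + 4y3 >= 1
    y2 + 2y3 >= 6
    y1, y2, y3 >= 0

Solving the primal: x* = (4, 6).
  primal value c^T x* = 40.
Solving the dual: y* = (0, 5.5, 0.25).
  dual value b^T y* = 40.
Strong duality: c^T x* = b^T y*. Confirmed.

40


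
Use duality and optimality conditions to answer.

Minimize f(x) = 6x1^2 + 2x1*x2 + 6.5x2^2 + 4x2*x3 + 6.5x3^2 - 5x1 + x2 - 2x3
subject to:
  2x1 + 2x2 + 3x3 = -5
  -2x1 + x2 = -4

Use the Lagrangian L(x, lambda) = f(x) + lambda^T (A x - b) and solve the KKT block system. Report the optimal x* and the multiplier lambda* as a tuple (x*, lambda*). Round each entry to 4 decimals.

Form the Lagrangian:
  L(x, lambda) = (1/2) x^T Q x + c^T x + lambda^T (A x - b)
Stationarity (grad_x L = 0): Q x + c + A^T lambda = 0.
Primal feasibility: A x = b.

This gives the KKT block system:
  [ Q   A^T ] [ x     ]   [-c ]
  [ A    0  ] [ lambda ] = [ b ]

Solving the linear system:
  x*      = (1.0543, -1.8913, -1.1087)
  lambda* = (7.9928, 9.9275)
  f(x*)   = 37.3641

x* = (1.0543, -1.8913, -1.1087), lambda* = (7.9928, 9.9275)


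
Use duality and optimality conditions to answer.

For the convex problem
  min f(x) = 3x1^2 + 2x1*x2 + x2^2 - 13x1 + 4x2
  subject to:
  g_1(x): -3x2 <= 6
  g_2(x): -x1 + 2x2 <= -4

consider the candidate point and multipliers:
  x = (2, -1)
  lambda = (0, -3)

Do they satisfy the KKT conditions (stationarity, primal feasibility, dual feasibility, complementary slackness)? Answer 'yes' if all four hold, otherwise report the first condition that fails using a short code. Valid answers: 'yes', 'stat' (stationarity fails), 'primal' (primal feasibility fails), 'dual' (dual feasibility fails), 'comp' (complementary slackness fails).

Gradient of f: grad f(x) = Q x + c = (-3, 6)
Constraint values g_i(x) = a_i^T x - b_i:
  g_1((2, -1)) = -3
  g_2((2, -1)) = 0
Stationarity residual: grad f(x) + sum_i lambda_i a_i = (0, 0)
  -> stationarity OK
Primal feasibility (all g_i <= 0): OK
Dual feasibility (all lambda_i >= 0): FAILS
Complementary slackness (lambda_i * g_i(x) = 0 for all i): OK

Verdict: the first failing condition is dual_feasibility -> dual.

dual


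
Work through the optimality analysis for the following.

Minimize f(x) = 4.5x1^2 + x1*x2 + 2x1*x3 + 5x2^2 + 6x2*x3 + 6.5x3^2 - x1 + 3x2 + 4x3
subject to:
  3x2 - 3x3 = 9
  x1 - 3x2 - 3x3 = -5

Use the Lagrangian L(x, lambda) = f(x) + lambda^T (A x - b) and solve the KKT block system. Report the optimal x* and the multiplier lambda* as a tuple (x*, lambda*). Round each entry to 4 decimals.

Form the Lagrangian:
  L(x, lambda) = (1/2) x^T Q x + c^T x + lambda^T (A x - b)
Stationarity (grad_x L = 0): Q x + c + A^T lambda = 0.
Primal feasibility: A x = b.

This gives the KKT block system:
  [ Q   A^T ] [ x     ]   [-c ]
  [ A    0  ] [ lambda ] = [ b ]

Solving the linear system:
  x*      = (-0.481, 2.2532, -0.7468)
  lambda* = (-2.2869, 4.5696)
  f(x*)   = 23.8418

x* = (-0.481, 2.2532, -0.7468), lambda* = (-2.2869, 4.5696)


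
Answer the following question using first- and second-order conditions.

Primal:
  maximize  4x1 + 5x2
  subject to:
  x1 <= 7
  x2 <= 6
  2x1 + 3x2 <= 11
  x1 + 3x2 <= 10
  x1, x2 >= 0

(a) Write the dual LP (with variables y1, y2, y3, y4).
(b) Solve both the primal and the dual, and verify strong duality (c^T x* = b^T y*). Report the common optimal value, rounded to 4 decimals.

The standard primal-dual pair for 'max c^T x s.t. A x <= b, x >= 0' is:
  Dual:  min b^T y  s.t.  A^T y >= c,  y >= 0.

So the dual LP is:
  minimize  7y1 + 6y2 + 11y3 + 10y4
  subject to:
    y1 + 2y3 + y4 >= 4
    y2 + 3y3 + 3y4 >= 5
    y1, y2, y3, y4 >= 0

Solving the primal: x* = (5.5, 0).
  primal value c^T x* = 22.
Solving the dual: y* = (0, 0, 2, 0).
  dual value b^T y* = 22.
Strong duality: c^T x* = b^T y*. Confirmed.

22


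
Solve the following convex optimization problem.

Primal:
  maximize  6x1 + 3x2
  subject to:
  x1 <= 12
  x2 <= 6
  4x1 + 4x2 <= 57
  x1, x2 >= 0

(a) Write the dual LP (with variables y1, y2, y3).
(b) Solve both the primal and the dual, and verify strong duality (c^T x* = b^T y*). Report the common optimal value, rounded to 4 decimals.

The standard primal-dual pair for 'max c^T x s.t. A x <= b, x >= 0' is:
  Dual:  min b^T y  s.t.  A^T y >= c,  y >= 0.

So the dual LP is:
  minimize  12y1 + 6y2 + 57y3
  subject to:
    y1 + 4y3 >= 6
    y2 + 4y3 >= 3
    y1, y2, y3 >= 0

Solving the primal: x* = (12, 2.25).
  primal value c^T x* = 78.75.
Solving the dual: y* = (3, 0, 0.75).
  dual value b^T y* = 78.75.
Strong duality: c^T x* = b^T y*. Confirmed.

78.75


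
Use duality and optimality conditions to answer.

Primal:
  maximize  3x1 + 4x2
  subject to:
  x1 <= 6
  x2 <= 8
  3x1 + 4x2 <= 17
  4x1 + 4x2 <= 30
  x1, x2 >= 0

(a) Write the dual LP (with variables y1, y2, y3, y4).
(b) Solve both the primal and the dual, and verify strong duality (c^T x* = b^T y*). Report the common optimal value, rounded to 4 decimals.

The standard primal-dual pair for 'max c^T x s.t. A x <= b, x >= 0' is:
  Dual:  min b^T y  s.t.  A^T y >= c,  y >= 0.

So the dual LP is:
  minimize  6y1 + 8y2 + 17y3 + 30y4
  subject to:
    y1 + 3y3 + 4y4 >= 3
    y2 + 4y3 + 4y4 >= 4
    y1, y2, y3, y4 >= 0

Solving the primal: x* = (5.6667, 0).
  primal value c^T x* = 17.
Solving the dual: y* = (0, 0, 1, 0).
  dual value b^T y* = 17.
Strong duality: c^T x* = b^T y*. Confirmed.

17


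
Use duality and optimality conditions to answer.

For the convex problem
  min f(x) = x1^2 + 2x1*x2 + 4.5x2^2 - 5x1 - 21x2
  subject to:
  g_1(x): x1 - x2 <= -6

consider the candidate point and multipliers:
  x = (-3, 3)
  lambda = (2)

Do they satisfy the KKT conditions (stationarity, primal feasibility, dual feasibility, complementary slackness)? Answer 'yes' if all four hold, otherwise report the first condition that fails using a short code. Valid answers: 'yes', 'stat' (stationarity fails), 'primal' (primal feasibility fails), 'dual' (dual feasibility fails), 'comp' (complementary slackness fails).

Gradient of f: grad f(x) = Q x + c = (-5, 0)
Constraint values g_i(x) = a_i^T x - b_i:
  g_1((-3, 3)) = 0
Stationarity residual: grad f(x) + sum_i lambda_i a_i = (-3, -2)
  -> stationarity FAILS
Primal feasibility (all g_i <= 0): OK
Dual feasibility (all lambda_i >= 0): OK
Complementary slackness (lambda_i * g_i(x) = 0 for all i): OK

Verdict: the first failing condition is stationarity -> stat.

stat


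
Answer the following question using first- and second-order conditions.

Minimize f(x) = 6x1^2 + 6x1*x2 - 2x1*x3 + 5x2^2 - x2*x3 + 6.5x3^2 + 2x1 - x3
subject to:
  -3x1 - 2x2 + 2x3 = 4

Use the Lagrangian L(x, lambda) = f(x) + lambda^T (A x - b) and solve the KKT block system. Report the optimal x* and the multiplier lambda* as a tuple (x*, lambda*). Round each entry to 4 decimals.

Form the Lagrangian:
  L(x, lambda) = (1/2) x^T Q x + c^T x + lambda^T (A x - b)
Stationarity (grad_x L = 0): Q x + c + A^T lambda = 0.
Primal feasibility: A x = b.

This gives the KKT block system:
  [ Q   A^T ] [ x     ]   [-c ]
  [ A    0  ] [ lambda ] = [ b ]

Solving the linear system:
  x*      = (-0.9346, -0.1161, 0.482)
  lambda* = (-3.6254)
  f(x*)   = 6.0751

x* = (-0.9346, -0.1161, 0.482), lambda* = (-3.6254)


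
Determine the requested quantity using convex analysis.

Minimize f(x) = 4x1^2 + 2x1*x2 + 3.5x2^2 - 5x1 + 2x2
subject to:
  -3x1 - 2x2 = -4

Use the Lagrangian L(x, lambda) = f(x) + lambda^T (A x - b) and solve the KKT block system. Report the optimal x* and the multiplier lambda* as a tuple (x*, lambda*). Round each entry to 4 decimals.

Form the Lagrangian:
  L(x, lambda) = (1/2) x^T Q x + c^T x + lambda^T (A x - b)
Stationarity (grad_x L = 0): Q x + c + A^T lambda = 0.
Primal feasibility: A x = b.

This gives the KKT block system:
  [ Q   A^T ] [ x     ]   [-c ]
  [ A    0  ] [ lambda ] = [ b ]

Solving the linear system:
  x*      = (1.4085, -0.1127)
  lambda* = (2.0141)
  f(x*)   = 0.3944

x* = (1.4085, -0.1127), lambda* = (2.0141)


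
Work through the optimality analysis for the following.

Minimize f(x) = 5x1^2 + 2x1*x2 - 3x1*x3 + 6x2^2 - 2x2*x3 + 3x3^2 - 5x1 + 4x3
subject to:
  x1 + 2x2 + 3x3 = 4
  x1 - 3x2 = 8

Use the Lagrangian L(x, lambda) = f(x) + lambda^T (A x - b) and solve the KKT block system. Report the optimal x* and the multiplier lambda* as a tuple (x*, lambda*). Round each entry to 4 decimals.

Form the Lagrangian:
  L(x, lambda) = (1/2) x^T Q x + c^T x + lambda^T (A x - b)
Stationarity (grad_x L = 0): Q x + c + A^T lambda = 0.
Primal feasibility: A x = b.

This gives the KKT block system:
  [ Q   A^T ] [ x     ]   [-c ]
  [ A    0  ] [ lambda ] = [ b ]

Solving the linear system:
  x*      = (2.5797, -1.8068, 1.678)
  lambda* = (-3.3141, -8.8353)
  f(x*)   = 38.8762

x* = (2.5797, -1.8068, 1.678), lambda* = (-3.3141, -8.8353)


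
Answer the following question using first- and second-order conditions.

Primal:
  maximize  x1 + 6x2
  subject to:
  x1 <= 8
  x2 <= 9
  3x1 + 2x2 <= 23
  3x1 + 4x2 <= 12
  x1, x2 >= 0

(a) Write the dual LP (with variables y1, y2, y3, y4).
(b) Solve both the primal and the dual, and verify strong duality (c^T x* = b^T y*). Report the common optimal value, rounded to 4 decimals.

The standard primal-dual pair for 'max c^T x s.t. A x <= b, x >= 0' is:
  Dual:  min b^T y  s.t.  A^T y >= c,  y >= 0.

So the dual LP is:
  minimize  8y1 + 9y2 + 23y3 + 12y4
  subject to:
    y1 + 3y3 + 3y4 >= 1
    y2 + 2y3 + 4y4 >= 6
    y1, y2, y3, y4 >= 0

Solving the primal: x* = (0, 3).
  primal value c^T x* = 18.
Solving the dual: y* = (0, 0, 0, 1.5).
  dual value b^T y* = 18.
Strong duality: c^T x* = b^T y*. Confirmed.

18


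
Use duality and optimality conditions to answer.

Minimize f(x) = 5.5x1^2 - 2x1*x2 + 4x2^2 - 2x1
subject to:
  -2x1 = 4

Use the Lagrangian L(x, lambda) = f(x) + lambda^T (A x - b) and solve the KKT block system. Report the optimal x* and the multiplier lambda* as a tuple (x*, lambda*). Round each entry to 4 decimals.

Form the Lagrangian:
  L(x, lambda) = (1/2) x^T Q x + c^T x + lambda^T (A x - b)
Stationarity (grad_x L = 0): Q x + c + A^T lambda = 0.
Primal feasibility: A x = b.

This gives the KKT block system:
  [ Q   A^T ] [ x     ]   [-c ]
  [ A    0  ] [ lambda ] = [ b ]

Solving the linear system:
  x*      = (-2, -0.5)
  lambda* = (-11.5)
  f(x*)   = 25

x* = (-2, -0.5), lambda* = (-11.5)


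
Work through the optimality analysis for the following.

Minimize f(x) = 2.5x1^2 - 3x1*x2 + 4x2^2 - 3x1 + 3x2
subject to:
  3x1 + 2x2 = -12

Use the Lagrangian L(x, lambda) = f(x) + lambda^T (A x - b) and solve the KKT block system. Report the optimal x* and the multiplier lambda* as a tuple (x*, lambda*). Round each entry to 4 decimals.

Form the Lagrangian:
  L(x, lambda) = (1/2) x^T Q x + c^T x + lambda^T (A x - b)
Stationarity (grad_x L = 0): Q x + c + A^T lambda = 0.
Primal feasibility: A x = b.

This gives the KKT block system:
  [ Q   A^T ] [ x     ]   [-c ]
  [ A    0  ] [ lambda ] = [ b ]

Solving the linear system:
  x*      = (-2.5781, -2.1328)
  lambda* = (3.1641)
  f(x*)   = 19.6523

x* = (-2.5781, -2.1328), lambda* = (3.1641)


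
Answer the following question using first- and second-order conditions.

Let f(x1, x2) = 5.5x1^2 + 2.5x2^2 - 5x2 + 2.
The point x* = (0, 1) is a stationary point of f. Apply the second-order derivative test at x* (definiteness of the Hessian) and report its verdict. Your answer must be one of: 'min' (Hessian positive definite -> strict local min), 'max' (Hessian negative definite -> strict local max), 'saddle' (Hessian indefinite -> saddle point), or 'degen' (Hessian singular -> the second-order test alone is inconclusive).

Compute the Hessian H = grad^2 f:
  H = [[11, 0], [0, 5]]
Verify stationarity: grad f(x*) = H x* + g = (0, 0).
Eigenvalues of H: 5, 11.
Both eigenvalues > 0, so H is positive definite -> x* is a strict local min.

min


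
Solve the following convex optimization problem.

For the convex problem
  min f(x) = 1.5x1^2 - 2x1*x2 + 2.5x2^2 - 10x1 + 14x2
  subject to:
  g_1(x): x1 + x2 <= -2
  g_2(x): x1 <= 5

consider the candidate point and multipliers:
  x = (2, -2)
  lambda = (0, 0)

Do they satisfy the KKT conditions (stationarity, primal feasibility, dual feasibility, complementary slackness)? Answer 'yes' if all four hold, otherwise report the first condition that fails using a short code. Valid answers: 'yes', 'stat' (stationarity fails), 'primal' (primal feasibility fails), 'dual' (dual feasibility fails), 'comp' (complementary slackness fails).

Gradient of f: grad f(x) = Q x + c = (0, 0)
Constraint values g_i(x) = a_i^T x - b_i:
  g_1((2, -2)) = 2
  g_2((2, -2)) = -3
Stationarity residual: grad f(x) + sum_i lambda_i a_i = (0, 0)
  -> stationarity OK
Primal feasibility (all g_i <= 0): FAILS
Dual feasibility (all lambda_i >= 0): OK
Complementary slackness (lambda_i * g_i(x) = 0 for all i): OK

Verdict: the first failing condition is primal_feasibility -> primal.

primal


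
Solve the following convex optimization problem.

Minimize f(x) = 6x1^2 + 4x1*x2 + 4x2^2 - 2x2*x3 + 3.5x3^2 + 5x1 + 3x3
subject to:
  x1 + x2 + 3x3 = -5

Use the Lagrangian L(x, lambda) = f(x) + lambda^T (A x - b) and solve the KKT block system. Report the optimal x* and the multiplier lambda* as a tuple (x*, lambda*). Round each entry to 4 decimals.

Form the Lagrangian:
  L(x, lambda) = (1/2) x^T Q x + c^T x + lambda^T (A x - b)
Stationarity (grad_x L = 0): Q x + c + A^T lambda = 0.
Primal feasibility: A x = b.

This gives the KKT block system:
  [ Q   A^T ] [ x     ]   [-c ]
  [ A    0  ] [ lambda ] = [ b ]

Solving the linear system:
  x*      = (-0.4609, -0.3672, -1.3906)
  lambda* = (2)
  f(x*)   = 1.7617

x* = (-0.4609, -0.3672, -1.3906), lambda* = (2)


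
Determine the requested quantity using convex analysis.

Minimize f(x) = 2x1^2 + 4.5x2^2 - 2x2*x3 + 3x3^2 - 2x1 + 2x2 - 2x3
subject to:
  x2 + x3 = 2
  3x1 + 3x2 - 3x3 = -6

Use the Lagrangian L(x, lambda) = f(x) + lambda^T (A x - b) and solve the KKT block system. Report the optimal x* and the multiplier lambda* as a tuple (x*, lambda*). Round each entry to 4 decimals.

Form the Lagrangian:
  L(x, lambda) = (1/2) x^T Q x + c^T x + lambda^T (A x - b)
Stationarity (grad_x L = 0): Q x + c + A^T lambda = 0.
Primal feasibility: A x = b.

This gives the KKT block system:
  [ Q   A^T ] [ x     ]   [-c ]
  [ A    0  ] [ lambda ] = [ b ]

Solving the linear system:
  x*      = (-0.4571, 0.2286, 1.7714)
  lambda* = (-4.3429, 1.2762)
  f(x*)   = 7.0857

x* = (-0.4571, 0.2286, 1.7714), lambda* = (-4.3429, 1.2762)


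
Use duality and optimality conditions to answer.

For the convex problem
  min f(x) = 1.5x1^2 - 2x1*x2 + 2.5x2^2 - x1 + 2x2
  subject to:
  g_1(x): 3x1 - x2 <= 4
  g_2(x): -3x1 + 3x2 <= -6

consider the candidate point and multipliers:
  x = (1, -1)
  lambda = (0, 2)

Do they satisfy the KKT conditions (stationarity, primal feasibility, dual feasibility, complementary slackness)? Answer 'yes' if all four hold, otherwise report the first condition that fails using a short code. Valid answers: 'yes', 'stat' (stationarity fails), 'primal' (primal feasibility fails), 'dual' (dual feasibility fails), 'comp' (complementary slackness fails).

Gradient of f: grad f(x) = Q x + c = (4, -5)
Constraint values g_i(x) = a_i^T x - b_i:
  g_1((1, -1)) = 0
  g_2((1, -1)) = 0
Stationarity residual: grad f(x) + sum_i lambda_i a_i = (-2, 1)
  -> stationarity FAILS
Primal feasibility (all g_i <= 0): OK
Dual feasibility (all lambda_i >= 0): OK
Complementary slackness (lambda_i * g_i(x) = 0 for all i): OK

Verdict: the first failing condition is stationarity -> stat.

stat


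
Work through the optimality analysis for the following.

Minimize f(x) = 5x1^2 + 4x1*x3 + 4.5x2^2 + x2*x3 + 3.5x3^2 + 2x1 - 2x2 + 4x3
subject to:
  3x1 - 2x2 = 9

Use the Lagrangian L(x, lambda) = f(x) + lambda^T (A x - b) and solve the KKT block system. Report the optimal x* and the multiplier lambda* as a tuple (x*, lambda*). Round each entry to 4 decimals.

Form the Lagrangian:
  L(x, lambda) = (1/2) x^T Q x + c^T x + lambda^T (A x - b)
Stationarity (grad_x L = 0): Q x + c + A^T lambda = 0.
Primal feasibility: A x = b.

This gives the KKT block system:
  [ Q   A^T ] [ x     ]   [-c ]
  [ A    0  ] [ lambda ] = [ b ]

Solving the linear system:
  x*      = (2.3664, -0.9504, -1.7879)
  lambda* = (-6.1708)
  f(x*)   = 27.5096

x* = (2.3664, -0.9504, -1.7879), lambda* = (-6.1708)


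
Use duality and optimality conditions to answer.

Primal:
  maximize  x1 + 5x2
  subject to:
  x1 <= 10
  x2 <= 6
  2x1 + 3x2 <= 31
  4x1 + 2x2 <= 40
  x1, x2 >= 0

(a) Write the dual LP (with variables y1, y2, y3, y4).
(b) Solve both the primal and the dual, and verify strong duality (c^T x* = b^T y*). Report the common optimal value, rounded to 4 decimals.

The standard primal-dual pair for 'max c^T x s.t. A x <= b, x >= 0' is:
  Dual:  min b^T y  s.t.  A^T y >= c,  y >= 0.

So the dual LP is:
  minimize  10y1 + 6y2 + 31y3 + 40y4
  subject to:
    y1 + 2y3 + 4y4 >= 1
    y2 + 3y3 + 2y4 >= 5
    y1, y2, y3, y4 >= 0

Solving the primal: x* = (6.5, 6).
  primal value c^T x* = 36.5.
Solving the dual: y* = (0, 3.5, 0.5, 0).
  dual value b^T y* = 36.5.
Strong duality: c^T x* = b^T y*. Confirmed.

36.5


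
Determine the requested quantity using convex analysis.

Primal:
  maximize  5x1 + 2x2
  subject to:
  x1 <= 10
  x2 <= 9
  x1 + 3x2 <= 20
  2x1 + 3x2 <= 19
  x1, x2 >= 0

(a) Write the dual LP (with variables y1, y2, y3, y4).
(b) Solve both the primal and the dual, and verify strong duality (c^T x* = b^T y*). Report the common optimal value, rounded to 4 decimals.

The standard primal-dual pair for 'max c^T x s.t. A x <= b, x >= 0' is:
  Dual:  min b^T y  s.t.  A^T y >= c,  y >= 0.

So the dual LP is:
  minimize  10y1 + 9y2 + 20y3 + 19y4
  subject to:
    y1 + y3 + 2y4 >= 5
    y2 + 3y3 + 3y4 >= 2
    y1, y2, y3, y4 >= 0

Solving the primal: x* = (9.5, 0).
  primal value c^T x* = 47.5.
Solving the dual: y* = (0, 0, 0, 2.5).
  dual value b^T y* = 47.5.
Strong duality: c^T x* = b^T y*. Confirmed.

47.5


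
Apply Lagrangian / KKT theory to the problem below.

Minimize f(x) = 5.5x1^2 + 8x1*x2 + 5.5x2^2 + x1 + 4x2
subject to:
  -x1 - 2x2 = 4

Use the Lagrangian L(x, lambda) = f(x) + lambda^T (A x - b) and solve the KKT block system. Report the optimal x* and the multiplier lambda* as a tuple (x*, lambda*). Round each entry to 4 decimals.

Form the Lagrangian:
  L(x, lambda) = (1/2) x^T Q x + c^T x + lambda^T (A x - b)
Stationarity (grad_x L = 0): Q x + c + A^T lambda = 0.
Primal feasibility: A x = b.

This gives the KKT block system:
  [ Q   A^T ] [ x     ]   [-c ]
  [ A    0  ] [ lambda ] = [ b ]

Solving the linear system:
  x*      = (1.0435, -2.5217)
  lambda* = (-7.6957)
  f(x*)   = 10.8696

x* = (1.0435, -2.5217), lambda* = (-7.6957)


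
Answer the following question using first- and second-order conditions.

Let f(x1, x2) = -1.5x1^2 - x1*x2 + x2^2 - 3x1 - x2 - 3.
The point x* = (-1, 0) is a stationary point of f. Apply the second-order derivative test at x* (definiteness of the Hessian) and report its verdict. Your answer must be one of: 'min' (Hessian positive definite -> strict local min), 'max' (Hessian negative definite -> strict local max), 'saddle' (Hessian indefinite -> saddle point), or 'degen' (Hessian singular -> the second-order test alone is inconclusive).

Compute the Hessian H = grad^2 f:
  H = [[-3, -1], [-1, 2]]
Verify stationarity: grad f(x*) = H x* + g = (0, 0).
Eigenvalues of H: -3.1926, 2.1926.
Eigenvalues have mixed signs, so H is indefinite -> x* is a saddle point.

saddle


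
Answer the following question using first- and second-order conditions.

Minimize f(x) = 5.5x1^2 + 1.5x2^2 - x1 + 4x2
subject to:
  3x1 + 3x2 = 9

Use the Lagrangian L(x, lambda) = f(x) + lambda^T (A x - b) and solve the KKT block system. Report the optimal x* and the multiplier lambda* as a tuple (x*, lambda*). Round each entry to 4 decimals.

Form the Lagrangian:
  L(x, lambda) = (1/2) x^T Q x + c^T x + lambda^T (A x - b)
Stationarity (grad_x L = 0): Q x + c + A^T lambda = 0.
Primal feasibility: A x = b.

This gives the KKT block system:
  [ Q   A^T ] [ x     ]   [-c ]
  [ A    0  ] [ lambda ] = [ b ]

Solving the linear system:
  x*      = (1, 2)
  lambda* = (-3.3333)
  f(x*)   = 18.5

x* = (1, 2), lambda* = (-3.3333)


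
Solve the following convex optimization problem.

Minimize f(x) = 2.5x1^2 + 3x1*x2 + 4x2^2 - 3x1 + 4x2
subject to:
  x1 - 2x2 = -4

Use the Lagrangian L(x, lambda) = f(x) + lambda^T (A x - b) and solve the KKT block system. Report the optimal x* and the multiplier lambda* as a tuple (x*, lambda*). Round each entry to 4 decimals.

Form the Lagrangian:
  L(x, lambda) = (1/2) x^T Q x + c^T x + lambda^T (A x - b)
Stationarity (grad_x L = 0): Q x + c + A^T lambda = 0.
Primal feasibility: A x = b.

This gives the KKT block system:
  [ Q   A^T ] [ x     ]   [-c ]
  [ A    0  ] [ lambda ] = [ b ]

Solving the linear system:
  x*      = (-1.3, 1.35)
  lambda* = (5.45)
  f(x*)   = 15.55

x* = (-1.3, 1.35), lambda* = (5.45)


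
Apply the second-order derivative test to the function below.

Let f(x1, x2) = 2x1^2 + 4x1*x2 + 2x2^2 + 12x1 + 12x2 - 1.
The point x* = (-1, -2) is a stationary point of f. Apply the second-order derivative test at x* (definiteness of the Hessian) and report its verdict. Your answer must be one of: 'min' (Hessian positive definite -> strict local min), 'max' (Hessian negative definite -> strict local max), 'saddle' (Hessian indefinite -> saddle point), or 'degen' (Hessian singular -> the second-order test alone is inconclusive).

Compute the Hessian H = grad^2 f:
  H = [[4, 4], [4, 4]]
Verify stationarity: grad f(x*) = H x* + g = (0, 0).
Eigenvalues of H: 0, 8.
H has a zero eigenvalue (singular; positive semidefinite but not definite), so H is neither positive definite, negative definite, nor indefinite. The second-order test alone is inconclusive -> degen.
(Indeed, f is constant along the null direction of H through x*, so x* is not a strict local extremum.)

degen


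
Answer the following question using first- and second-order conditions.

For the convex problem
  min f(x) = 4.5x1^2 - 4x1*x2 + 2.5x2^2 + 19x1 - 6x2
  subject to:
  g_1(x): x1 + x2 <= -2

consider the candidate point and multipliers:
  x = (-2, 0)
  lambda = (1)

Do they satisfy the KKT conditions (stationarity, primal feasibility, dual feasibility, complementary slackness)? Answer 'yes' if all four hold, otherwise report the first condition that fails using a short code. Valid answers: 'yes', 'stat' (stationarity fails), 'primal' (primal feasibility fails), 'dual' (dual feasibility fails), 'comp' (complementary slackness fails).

Gradient of f: grad f(x) = Q x + c = (1, 2)
Constraint values g_i(x) = a_i^T x - b_i:
  g_1((-2, 0)) = 0
Stationarity residual: grad f(x) + sum_i lambda_i a_i = (2, 3)
  -> stationarity FAILS
Primal feasibility (all g_i <= 0): OK
Dual feasibility (all lambda_i >= 0): OK
Complementary slackness (lambda_i * g_i(x) = 0 for all i): OK

Verdict: the first failing condition is stationarity -> stat.

stat


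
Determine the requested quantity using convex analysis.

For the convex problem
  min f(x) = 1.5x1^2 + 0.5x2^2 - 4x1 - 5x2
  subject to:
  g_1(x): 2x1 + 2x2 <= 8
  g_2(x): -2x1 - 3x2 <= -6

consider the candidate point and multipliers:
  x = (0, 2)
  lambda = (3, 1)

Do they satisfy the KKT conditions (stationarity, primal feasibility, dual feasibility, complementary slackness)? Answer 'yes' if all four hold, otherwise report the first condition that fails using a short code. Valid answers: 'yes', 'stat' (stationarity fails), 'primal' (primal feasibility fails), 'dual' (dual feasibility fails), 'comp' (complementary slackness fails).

Gradient of f: grad f(x) = Q x + c = (-4, -3)
Constraint values g_i(x) = a_i^T x - b_i:
  g_1((0, 2)) = -4
  g_2((0, 2)) = 0
Stationarity residual: grad f(x) + sum_i lambda_i a_i = (0, 0)
  -> stationarity OK
Primal feasibility (all g_i <= 0): OK
Dual feasibility (all lambda_i >= 0): OK
Complementary slackness (lambda_i * g_i(x) = 0 for all i): FAILS

Verdict: the first failing condition is complementary_slackness -> comp.

comp


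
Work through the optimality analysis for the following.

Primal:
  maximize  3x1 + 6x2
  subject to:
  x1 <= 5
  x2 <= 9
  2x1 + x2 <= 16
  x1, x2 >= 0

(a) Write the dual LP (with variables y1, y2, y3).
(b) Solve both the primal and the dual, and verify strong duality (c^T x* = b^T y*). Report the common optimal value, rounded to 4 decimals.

The standard primal-dual pair for 'max c^T x s.t. A x <= b, x >= 0' is:
  Dual:  min b^T y  s.t.  A^T y >= c,  y >= 0.

So the dual LP is:
  minimize  5y1 + 9y2 + 16y3
  subject to:
    y1 + 2y3 >= 3
    y2 + y3 >= 6
    y1, y2, y3 >= 0

Solving the primal: x* = (3.5, 9).
  primal value c^T x* = 64.5.
Solving the dual: y* = (0, 4.5, 1.5).
  dual value b^T y* = 64.5.
Strong duality: c^T x* = b^T y*. Confirmed.

64.5


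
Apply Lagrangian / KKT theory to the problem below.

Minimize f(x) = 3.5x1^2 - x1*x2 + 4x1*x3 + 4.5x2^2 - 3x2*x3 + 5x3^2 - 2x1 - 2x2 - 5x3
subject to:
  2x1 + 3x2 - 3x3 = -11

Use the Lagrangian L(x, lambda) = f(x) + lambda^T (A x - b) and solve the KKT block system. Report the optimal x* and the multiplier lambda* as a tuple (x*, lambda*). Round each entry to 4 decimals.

Form the Lagrangian:
  L(x, lambda) = (1/2) x^T Q x + c^T x + lambda^T (A x - b)
Stationarity (grad_x L = 0): Q x + c + A^T lambda = 0.
Primal feasibility: A x = b.

This gives the KKT block system:
  [ Q   A^T ] [ x     ]   [-c ]
  [ A    0  ] [ lambda ] = [ b ]

Solving the linear system:
  x*      = (-1.8577, -0.3403, 2.0879)
  lambda* = (3.1562)
  f(x*)   = 14.3375

x* = (-1.8577, -0.3403, 2.0879), lambda* = (3.1562)


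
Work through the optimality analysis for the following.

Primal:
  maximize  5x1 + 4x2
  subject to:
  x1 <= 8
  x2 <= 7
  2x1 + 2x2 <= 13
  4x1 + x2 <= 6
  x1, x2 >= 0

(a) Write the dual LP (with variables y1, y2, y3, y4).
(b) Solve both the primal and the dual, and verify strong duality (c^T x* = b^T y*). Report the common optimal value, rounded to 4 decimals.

The standard primal-dual pair for 'max c^T x s.t. A x <= b, x >= 0' is:
  Dual:  min b^T y  s.t.  A^T y >= c,  y >= 0.

So the dual LP is:
  minimize  8y1 + 7y2 + 13y3 + 6y4
  subject to:
    y1 + 2y3 + 4y4 >= 5
    y2 + 2y3 + y4 >= 4
    y1, y2, y3, y4 >= 0

Solving the primal: x* = (0, 6).
  primal value c^T x* = 24.
Solving the dual: y* = (0, 0, 0, 4).
  dual value b^T y* = 24.
Strong duality: c^T x* = b^T y*. Confirmed.

24


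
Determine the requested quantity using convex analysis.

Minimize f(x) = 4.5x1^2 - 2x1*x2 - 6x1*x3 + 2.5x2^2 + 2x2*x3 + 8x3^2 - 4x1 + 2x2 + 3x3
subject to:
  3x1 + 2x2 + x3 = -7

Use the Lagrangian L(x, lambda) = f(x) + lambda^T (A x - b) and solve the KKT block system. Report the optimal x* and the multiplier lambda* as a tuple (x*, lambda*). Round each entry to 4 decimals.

Form the Lagrangian:
  L(x, lambda) = (1/2) x^T Q x + c^T x + lambda^T (A x - b)
Stationarity (grad_x L = 0): Q x + c + A^T lambda = 0.
Primal feasibility: A x = b.

This gives the KKT block system:
  [ Q   A^T ] [ x     ]   [-c ]
  [ A    0  ] [ lambda ] = [ b ]

Solving the linear system:
  x*      = (-1.0889, -1.5919, -0.5494)
  lambda* = (2.4402)
  f(x*)   = 8.3025

x* = (-1.0889, -1.5919, -0.5494), lambda* = (2.4402)


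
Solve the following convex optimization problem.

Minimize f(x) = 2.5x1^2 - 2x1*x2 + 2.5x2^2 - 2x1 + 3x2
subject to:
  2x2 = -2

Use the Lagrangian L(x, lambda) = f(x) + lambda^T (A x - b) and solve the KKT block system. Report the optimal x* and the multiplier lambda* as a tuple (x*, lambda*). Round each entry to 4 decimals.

Form the Lagrangian:
  L(x, lambda) = (1/2) x^T Q x + c^T x + lambda^T (A x - b)
Stationarity (grad_x L = 0): Q x + c + A^T lambda = 0.
Primal feasibility: A x = b.

This gives the KKT block system:
  [ Q   A^T ] [ x     ]   [-c ]
  [ A    0  ] [ lambda ] = [ b ]

Solving the linear system:
  x*      = (0, -1)
  lambda* = (1)
  f(x*)   = -0.5

x* = (0, -1), lambda* = (1)


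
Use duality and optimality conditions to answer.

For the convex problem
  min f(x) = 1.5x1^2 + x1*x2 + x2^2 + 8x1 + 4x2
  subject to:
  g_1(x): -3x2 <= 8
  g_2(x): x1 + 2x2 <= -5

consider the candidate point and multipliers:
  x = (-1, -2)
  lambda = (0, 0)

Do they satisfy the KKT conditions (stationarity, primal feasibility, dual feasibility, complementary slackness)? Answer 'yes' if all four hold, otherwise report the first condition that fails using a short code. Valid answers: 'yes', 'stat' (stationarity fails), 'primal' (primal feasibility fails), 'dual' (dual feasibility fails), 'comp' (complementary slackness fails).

Gradient of f: grad f(x) = Q x + c = (3, -1)
Constraint values g_i(x) = a_i^T x - b_i:
  g_1((-1, -2)) = -2
  g_2((-1, -2)) = 0
Stationarity residual: grad f(x) + sum_i lambda_i a_i = (3, -1)
  -> stationarity FAILS
Primal feasibility (all g_i <= 0): OK
Dual feasibility (all lambda_i >= 0): OK
Complementary slackness (lambda_i * g_i(x) = 0 for all i): OK

Verdict: the first failing condition is stationarity -> stat.

stat


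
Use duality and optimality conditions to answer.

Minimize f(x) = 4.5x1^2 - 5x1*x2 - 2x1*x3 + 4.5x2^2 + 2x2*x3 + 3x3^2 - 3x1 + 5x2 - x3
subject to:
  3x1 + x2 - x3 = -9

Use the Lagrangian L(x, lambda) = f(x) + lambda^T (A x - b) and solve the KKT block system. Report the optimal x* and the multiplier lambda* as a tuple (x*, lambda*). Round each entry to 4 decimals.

Form the Lagrangian:
  L(x, lambda) = (1/2) x^T Q x + c^T x + lambda^T (A x - b)
Stationarity (grad_x L = 0): Q x + c + A^T lambda = 0.
Primal feasibility: A x = b.

This gives the KKT block system:
  [ Q   A^T ] [ x     ]   [-c ]
  [ A    0  ] [ lambda ] = [ b ]

Solving the linear system:
  x*      = (-1.9559, -2.25, 0.8824)
  lambda* = (3.7059)
  f(x*)   = 13.5441

x* = (-1.9559, -2.25, 0.8824), lambda* = (3.7059)


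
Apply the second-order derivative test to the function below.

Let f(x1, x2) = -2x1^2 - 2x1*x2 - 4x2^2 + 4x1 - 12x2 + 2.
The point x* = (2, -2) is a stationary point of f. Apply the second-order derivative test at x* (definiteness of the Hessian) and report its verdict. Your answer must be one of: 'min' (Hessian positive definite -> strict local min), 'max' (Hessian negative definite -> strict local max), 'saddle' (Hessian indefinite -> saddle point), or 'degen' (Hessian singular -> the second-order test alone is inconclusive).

Compute the Hessian H = grad^2 f:
  H = [[-4, -2], [-2, -8]]
Verify stationarity: grad f(x*) = H x* + g = (0, 0).
Eigenvalues of H: -8.8284, -3.1716.
Both eigenvalues < 0, so H is negative definite -> x* is a strict local max.

max


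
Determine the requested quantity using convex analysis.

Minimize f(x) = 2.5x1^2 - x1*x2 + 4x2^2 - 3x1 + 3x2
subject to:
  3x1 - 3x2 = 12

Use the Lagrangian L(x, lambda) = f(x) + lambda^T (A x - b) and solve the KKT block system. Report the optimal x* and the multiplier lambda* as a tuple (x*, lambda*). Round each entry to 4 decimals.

Form the Lagrangian:
  L(x, lambda) = (1/2) x^T Q x + c^T x + lambda^T (A x - b)
Stationarity (grad_x L = 0): Q x + c + A^T lambda = 0.
Primal feasibility: A x = b.

This gives the KKT block system:
  [ Q   A^T ] [ x     ]   [-c ]
  [ A    0  ] [ lambda ] = [ b ]

Solving the linear system:
  x*      = (2.5455, -1.4545)
  lambda* = (-3.7273)
  f(x*)   = 16.3636

x* = (2.5455, -1.4545), lambda* = (-3.7273)


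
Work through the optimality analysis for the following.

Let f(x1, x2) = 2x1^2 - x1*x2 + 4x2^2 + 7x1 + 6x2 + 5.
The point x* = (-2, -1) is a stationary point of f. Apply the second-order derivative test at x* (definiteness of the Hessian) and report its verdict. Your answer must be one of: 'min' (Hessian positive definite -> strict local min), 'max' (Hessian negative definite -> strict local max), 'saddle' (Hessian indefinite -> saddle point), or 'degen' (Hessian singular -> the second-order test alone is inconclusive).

Compute the Hessian H = grad^2 f:
  H = [[4, -1], [-1, 8]]
Verify stationarity: grad f(x*) = H x* + g = (0, 0).
Eigenvalues of H: 3.7639, 8.2361.
Both eigenvalues > 0, so H is positive definite -> x* is a strict local min.

min


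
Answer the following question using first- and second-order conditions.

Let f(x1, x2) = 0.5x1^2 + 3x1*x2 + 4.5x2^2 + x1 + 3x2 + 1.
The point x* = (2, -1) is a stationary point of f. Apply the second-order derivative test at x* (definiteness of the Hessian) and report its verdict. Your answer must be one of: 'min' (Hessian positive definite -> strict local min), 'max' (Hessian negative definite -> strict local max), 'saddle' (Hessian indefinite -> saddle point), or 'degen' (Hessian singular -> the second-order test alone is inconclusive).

Compute the Hessian H = grad^2 f:
  H = [[1, 3], [3, 9]]
Verify stationarity: grad f(x*) = H x* + g = (0, 0).
Eigenvalues of H: 0, 10.
H has a zero eigenvalue (singular; positive semidefinite but not definite), so H is neither positive definite, negative definite, nor indefinite. The second-order test alone is inconclusive -> degen.
(Indeed, f is constant along the null direction of H through x*, so x* is not a strict local extremum.)

degen


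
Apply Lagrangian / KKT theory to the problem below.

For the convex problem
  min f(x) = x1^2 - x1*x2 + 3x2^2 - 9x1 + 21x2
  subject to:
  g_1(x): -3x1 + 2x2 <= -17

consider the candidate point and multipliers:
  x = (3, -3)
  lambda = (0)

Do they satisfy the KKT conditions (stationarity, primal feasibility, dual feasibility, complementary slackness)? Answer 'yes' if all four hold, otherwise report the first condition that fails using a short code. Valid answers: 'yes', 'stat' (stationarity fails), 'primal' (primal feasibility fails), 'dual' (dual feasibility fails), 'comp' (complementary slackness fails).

Gradient of f: grad f(x) = Q x + c = (0, 0)
Constraint values g_i(x) = a_i^T x - b_i:
  g_1((3, -3)) = 2
Stationarity residual: grad f(x) + sum_i lambda_i a_i = (0, 0)
  -> stationarity OK
Primal feasibility (all g_i <= 0): FAILS
Dual feasibility (all lambda_i >= 0): OK
Complementary slackness (lambda_i * g_i(x) = 0 for all i): OK

Verdict: the first failing condition is primal_feasibility -> primal.

primal


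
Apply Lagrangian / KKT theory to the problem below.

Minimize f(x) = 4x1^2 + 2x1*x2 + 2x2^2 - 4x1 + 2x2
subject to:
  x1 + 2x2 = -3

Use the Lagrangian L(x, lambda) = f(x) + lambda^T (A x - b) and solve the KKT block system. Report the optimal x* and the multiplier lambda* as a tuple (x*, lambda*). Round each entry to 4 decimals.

Form the Lagrangian:
  L(x, lambda) = (1/2) x^T Q x + c^T x + lambda^T (A x - b)
Stationarity (grad_x L = 0): Q x + c + A^T lambda = 0.
Primal feasibility: A x = b.

This gives the KKT block system:
  [ Q   A^T ] [ x     ]   [-c ]
  [ A    0  ] [ lambda ] = [ b ]

Solving the linear system:
  x*      = (0.7143, -1.8571)
  lambda* = (2)
  f(x*)   = -0.2857

x* = (0.7143, -1.8571), lambda* = (2)


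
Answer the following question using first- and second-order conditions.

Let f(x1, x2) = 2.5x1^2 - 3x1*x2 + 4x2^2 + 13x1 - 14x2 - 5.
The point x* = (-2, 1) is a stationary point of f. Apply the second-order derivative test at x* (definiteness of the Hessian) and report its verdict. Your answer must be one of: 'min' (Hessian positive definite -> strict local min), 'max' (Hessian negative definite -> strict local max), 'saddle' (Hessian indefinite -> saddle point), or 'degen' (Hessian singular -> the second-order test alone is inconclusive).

Compute the Hessian H = grad^2 f:
  H = [[5, -3], [-3, 8]]
Verify stationarity: grad f(x*) = H x* + g = (0, 0).
Eigenvalues of H: 3.1459, 9.8541.
Both eigenvalues > 0, so H is positive definite -> x* is a strict local min.

min


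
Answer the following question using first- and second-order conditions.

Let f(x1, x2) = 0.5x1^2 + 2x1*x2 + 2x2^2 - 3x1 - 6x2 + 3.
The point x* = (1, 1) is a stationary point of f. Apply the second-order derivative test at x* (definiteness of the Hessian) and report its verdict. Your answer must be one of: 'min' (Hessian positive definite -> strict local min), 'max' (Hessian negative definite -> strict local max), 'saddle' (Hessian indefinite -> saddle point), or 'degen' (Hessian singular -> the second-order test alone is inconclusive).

Compute the Hessian H = grad^2 f:
  H = [[1, 2], [2, 4]]
Verify stationarity: grad f(x*) = H x* + g = (0, 0).
Eigenvalues of H: 0, 5.
H has a zero eigenvalue (singular; positive semidefinite but not definite), so H is neither positive definite, negative definite, nor indefinite. The second-order test alone is inconclusive -> degen.
(Indeed, f is constant along the null direction of H through x*, so x* is not a strict local extremum.)

degen


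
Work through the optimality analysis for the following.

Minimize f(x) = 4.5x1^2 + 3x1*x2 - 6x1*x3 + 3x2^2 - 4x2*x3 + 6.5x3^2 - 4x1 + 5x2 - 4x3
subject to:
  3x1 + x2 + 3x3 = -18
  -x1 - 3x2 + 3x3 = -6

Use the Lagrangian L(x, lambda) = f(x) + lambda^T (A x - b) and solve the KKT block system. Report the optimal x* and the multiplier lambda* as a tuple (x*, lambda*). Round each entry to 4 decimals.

Form the Lagrangian:
  L(x, lambda) = (1/2) x^T Q x + c^T x + lambda^T (A x - b)
Stationarity (grad_x L = 0): Q x + c + A^T lambda = 0.
Primal feasibility: A x = b.

This gives the KKT block system:
  [ Q   A^T ] [ x     ]   [-c ]
  [ A    0  ] [ lambda ] = [ b ]

Solving the linear system:
  x*      = (-2.7516, -0.2484, -3.1656)
  lambda* = (4.9331, 4.2834)
  f(x*)   = 68.4618

x* = (-2.7516, -0.2484, -3.1656), lambda* = (4.9331, 4.2834)


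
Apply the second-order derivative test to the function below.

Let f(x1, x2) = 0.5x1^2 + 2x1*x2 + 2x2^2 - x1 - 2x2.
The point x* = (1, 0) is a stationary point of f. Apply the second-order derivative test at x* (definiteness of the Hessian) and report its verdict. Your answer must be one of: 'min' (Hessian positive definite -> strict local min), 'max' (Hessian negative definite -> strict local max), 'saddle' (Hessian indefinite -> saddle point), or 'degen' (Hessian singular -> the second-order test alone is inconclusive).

Compute the Hessian H = grad^2 f:
  H = [[1, 2], [2, 4]]
Verify stationarity: grad f(x*) = H x* + g = (0, 0).
Eigenvalues of H: 0, 5.
H has a zero eigenvalue (singular; positive semidefinite but not definite), so H is neither positive definite, negative definite, nor indefinite. The second-order test alone is inconclusive -> degen.
(Indeed, f is constant along the null direction of H through x*, so x* is not a strict local extremum.)

degen


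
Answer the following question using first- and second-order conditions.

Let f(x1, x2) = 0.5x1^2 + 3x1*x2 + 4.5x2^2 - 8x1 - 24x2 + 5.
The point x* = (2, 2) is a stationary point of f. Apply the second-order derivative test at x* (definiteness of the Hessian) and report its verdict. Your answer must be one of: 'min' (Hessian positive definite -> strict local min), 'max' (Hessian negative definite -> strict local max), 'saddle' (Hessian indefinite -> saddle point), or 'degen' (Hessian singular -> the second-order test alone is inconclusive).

Compute the Hessian H = grad^2 f:
  H = [[1, 3], [3, 9]]
Verify stationarity: grad f(x*) = H x* + g = (0, 0).
Eigenvalues of H: 0, 10.
H has a zero eigenvalue (singular; positive semidefinite but not definite), so H is neither positive definite, negative definite, nor indefinite. The second-order test alone is inconclusive -> degen.
(Indeed, f is constant along the null direction of H through x*, so x* is not a strict local extremum.)

degen


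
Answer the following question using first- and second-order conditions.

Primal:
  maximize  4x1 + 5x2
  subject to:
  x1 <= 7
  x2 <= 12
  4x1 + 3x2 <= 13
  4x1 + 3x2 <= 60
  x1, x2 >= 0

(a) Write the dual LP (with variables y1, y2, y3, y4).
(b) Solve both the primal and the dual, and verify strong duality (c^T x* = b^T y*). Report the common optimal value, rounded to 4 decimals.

The standard primal-dual pair for 'max c^T x s.t. A x <= b, x >= 0' is:
  Dual:  min b^T y  s.t.  A^T y >= c,  y >= 0.

So the dual LP is:
  minimize  7y1 + 12y2 + 13y3 + 60y4
  subject to:
    y1 + 4y3 + 4y4 >= 4
    y2 + 3y3 + 3y4 >= 5
    y1, y2, y3, y4 >= 0

Solving the primal: x* = (0, 4.3333).
  primal value c^T x* = 21.6667.
Solving the dual: y* = (0, 0, 1.6667, 0).
  dual value b^T y* = 21.6667.
Strong duality: c^T x* = b^T y*. Confirmed.

21.6667
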